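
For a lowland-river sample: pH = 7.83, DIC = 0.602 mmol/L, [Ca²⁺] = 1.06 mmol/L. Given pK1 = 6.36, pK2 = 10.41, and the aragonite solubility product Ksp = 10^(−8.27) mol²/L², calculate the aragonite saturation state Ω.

α₂ = 1 / (1 + [H⁺]/K2 + [H⁺]²/(K1K2)) = 1 / (1 + 10^+2.58 + 10^+1.11)
   = 1 / (1 + 380.19 + 12.882) = 1/394.07 = 0.002538
[CO3²⁻] = α₂ × DIC = 0.002538 × 0.602 = 0.001528 mmol/L = 1.528 μmol/L
Ksp = 10^(−8.27) = 5.370×10^-9
Ω = [Ca²⁺][CO3²⁻]/Ksp = (1.06×10^-3)(1.528×10^-6) / 5.370×10^-9 = 0.302

Ω = 0.302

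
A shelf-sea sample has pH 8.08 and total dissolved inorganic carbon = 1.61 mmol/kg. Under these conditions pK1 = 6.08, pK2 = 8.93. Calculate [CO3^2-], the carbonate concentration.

α₂ = 1 / (1 + [H⁺]/K2 + [H⁺]²/(K1K2)) = 1 / (1 + 10^+0.85 + 10^-1.15)
   = 1 / (1 + 7.0795 + 0.070795) = 1/8.1503 = 0.1227
[CO3²⁻] = α₂ × DIC = 0.1227 × 1.61 = 0.198 mmol/kg

[CO3²⁻] = 0.198 mmol/kg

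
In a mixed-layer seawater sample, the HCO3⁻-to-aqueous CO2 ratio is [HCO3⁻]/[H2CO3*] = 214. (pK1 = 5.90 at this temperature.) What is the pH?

pH = 8.23

From K1 = [H⁺][HCO3⁻]/[H2CO3*]:  pH = pK1 + log₁₀([HCO3⁻]/[H2CO3*])
log₁₀(214) = +2.330
pH = 5.90 + (+2.330) = 8.23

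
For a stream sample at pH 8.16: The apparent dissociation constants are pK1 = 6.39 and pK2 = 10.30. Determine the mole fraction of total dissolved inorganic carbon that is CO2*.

α₀ = 1 / (1 + K1/[H⁺] + K1K2/[H⁺]²) = 1 / (1 + 10^+1.77 + 10^-0.37)
   = 1 / (1 + 58.884 + 0.42658) = 1/60.311 = 0.01658

α₀ = 0.0166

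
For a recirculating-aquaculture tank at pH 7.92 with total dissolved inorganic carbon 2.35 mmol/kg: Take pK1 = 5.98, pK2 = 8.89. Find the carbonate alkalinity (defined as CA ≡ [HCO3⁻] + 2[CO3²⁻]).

CA = [HCO3⁻] + 2[CO3²⁻] = (α₁ + 2α₂)·DIC
At pH 7.92: [H⁺]/K1 = 10^-1.94 = 0.011482, K2/[H⁺] = 10^-0.97 = 0.10715
α₁ = 1/(1 + 0.011482 + 0.10715) = 1/1.1186 = 0.8939; α₂ = α₁·K2/[H⁺] = 0.09579
α₁ + 2α₂ = 1.0855
CA = 1.0855 × 2.35 = 2.55 mmol/kg

CA = 2.55 mmol/kg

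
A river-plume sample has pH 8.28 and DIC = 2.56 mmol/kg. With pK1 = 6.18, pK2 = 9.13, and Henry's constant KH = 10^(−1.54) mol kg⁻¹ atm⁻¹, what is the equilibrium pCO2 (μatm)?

α₀ = 1 / (1 + K1/[H⁺] + K1K2/[H⁺]²) = 1 / (1 + 10^+2.10 + 10^+1.25)
   = 1 / (1 + 125.89 + 17.783) = 1/144.68 = 0.006912
[CO2*] = α₀ × DIC = 0.006912 × 2.56 = 0.01769 mmol/kg = 17.69 μmol/kg
pCO2 = [CO2*]/KH = 1.769×10^-5 / 2.884×10^-2 = 614 μatm

pCO2 = 614 μatm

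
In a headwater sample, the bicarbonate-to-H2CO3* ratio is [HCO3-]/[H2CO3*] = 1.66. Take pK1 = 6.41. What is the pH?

pH = 6.63

From K1 = [H⁺][HCO3-]/[H2CO3*]:  pH = pK1 + log₁₀([HCO3-]/[H2CO3*])
log₁₀(1.66) = +0.220
pH = 6.41 + (+0.220) = 6.63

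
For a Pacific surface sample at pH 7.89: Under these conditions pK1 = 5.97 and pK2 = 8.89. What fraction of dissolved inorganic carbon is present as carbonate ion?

α₂ = 0.0899

α₂ = 1 / (1 + [H⁺]/K2 + [H⁺]²/(K1K2)) = 1 / (1 + 10^+1.00 + 10^-0.92)
   = 1 / (1 + 10.000 + 0.12023) = 1/11.120 = 0.08993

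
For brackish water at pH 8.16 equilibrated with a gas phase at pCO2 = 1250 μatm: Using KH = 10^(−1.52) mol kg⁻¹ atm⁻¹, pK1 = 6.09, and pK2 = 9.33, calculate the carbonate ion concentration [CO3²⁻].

[CO2*] = KH · pCO2 = 10^(−1.52) × 1250×10^-6 = 3.775×10^-5 mol/kg
α₀ = 1/(1 + K1/[H⁺] + K1K2/[H⁺]²) = 1/(1 + 10^+2.07 + 10^+0.90) = 0.007909
DIC = [CO2*]/α₀ = 3.775×10^-5 / 0.007909 = 4.773 mmol/kg
[CO3²⁻] = α₂·DIC; α₂ = 0.06283, so [CO3²⁻] = 0.06283 × 4.773 = 0.300 mmol/kg

[CO3²⁻] = 0.300 mmol/kg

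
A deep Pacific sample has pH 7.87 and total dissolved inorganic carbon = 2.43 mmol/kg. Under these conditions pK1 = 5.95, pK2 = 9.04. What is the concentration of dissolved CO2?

α₀ = 1 / (1 + K1/[H⁺] + K1K2/[H⁺]²) = 1 / (1 + 10^+1.92 + 10^+0.75)
   = 1 / (1 + 83.176 + 5.6234) = 1/89.800 = 0.01114
[CO2*] = α₀ × DIC = 0.01114 × 2.43 = 0.0271 mmol/kg

[CO2*] = 0.0271 mmol/kg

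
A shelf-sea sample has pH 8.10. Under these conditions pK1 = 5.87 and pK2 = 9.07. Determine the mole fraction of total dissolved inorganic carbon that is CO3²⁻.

α₂ = 1 / (1 + [H⁺]/K2 + [H⁺]²/(K1K2)) = 1 / (1 + 10^+0.97 + 10^-1.26)
   = 1 / (1 + 9.3325 + 0.054954) = 1/10.387 = 0.09627

α₂ = 0.0963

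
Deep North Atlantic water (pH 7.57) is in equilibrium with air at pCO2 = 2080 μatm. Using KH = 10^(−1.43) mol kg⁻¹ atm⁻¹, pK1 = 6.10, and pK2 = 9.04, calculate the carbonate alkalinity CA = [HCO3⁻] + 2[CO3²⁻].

[CO2*] = KH · pCO2 = 10^(−1.43) × 2080×10^-6 = 7.728×10^-5 mol/kg
α₀ = 1/(1 + K1/[H⁺] + K1K2/[H⁺]²) = 1/(1 + 10^+1.47 + 10^+0.00) = 0.03173
DIC = [CO2*]/α₀ = 7.728×10^-5 / 0.03173 = 2.435 mmol/kg
CA = (α₁ + 2α₂)·DIC = (0.9365 + 2×0.03173) × 2.435 = 2.44 mmol/kg

CA = 2.44 mmol/kg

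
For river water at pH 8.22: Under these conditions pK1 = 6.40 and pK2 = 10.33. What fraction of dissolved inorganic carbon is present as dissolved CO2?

α₀ = 0.0148

α₀ = 1 / (1 + K1/[H⁺] + K1K2/[H⁺]²) = 1 / (1 + 10^+1.82 + 10^-0.29)
   = 1 / (1 + 66.069 + 0.51286) = 1/67.582 = 0.01480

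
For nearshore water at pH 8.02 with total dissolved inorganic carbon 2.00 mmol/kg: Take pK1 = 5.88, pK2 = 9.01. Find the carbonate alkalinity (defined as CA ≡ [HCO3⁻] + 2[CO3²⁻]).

CA = [HCO3⁻] + 2[CO3²⁻] = (α₁ + 2α₂)·DIC
At pH 8.02: [H⁺]/K1 = 10^-2.14 = 0.0072444, K2/[H⁺] = 10^-0.99 = 0.10233
α₁ = 1/(1 + 0.0072444 + 0.10233) = 1/1.1096 = 0.9012; α₂ = α₁·K2/[H⁺] = 0.09222
α₁ + 2α₂ = 1.0857
CA = 1.0857 × 2.00 = 2.17 mmol/kg

CA = 2.17 mmol/kg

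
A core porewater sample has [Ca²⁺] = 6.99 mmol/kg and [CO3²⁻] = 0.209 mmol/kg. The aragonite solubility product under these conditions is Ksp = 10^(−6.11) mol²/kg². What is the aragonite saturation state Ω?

Ω = 1.88

Ksp = 10^(−6.11) = 7.762×10^-7
Ω = [Ca²⁺][CO3²⁻]/Ksp = (6.99×10^-3)(0.209×10^-3) / 7.762×10^-7 = 1.88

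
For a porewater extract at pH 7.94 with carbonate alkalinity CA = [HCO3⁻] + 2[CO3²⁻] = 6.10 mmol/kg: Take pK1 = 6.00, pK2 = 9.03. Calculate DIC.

CA = [HCO3⁻] + 2[CO3²⁻] = (α₁ + 2α₂)·DIC
At pH 7.94: [H⁺]/K1 = 10^-1.94 = 0.011482, K2/[H⁺] = 10^-1.09 = 0.081283
α₁ = 1/(1 + 0.011482 + 0.081283) = 1/1.0928 = 0.9151; α₂ = α₁·K2/[H⁺] = 0.07438
α₁ + 2α₂ = 1.0639
DIC = CA / (α₁ + 2α₂) = 6.10 / 1.0639 = 5.73 mmol/kg

DIC = 5.73 mmol/kg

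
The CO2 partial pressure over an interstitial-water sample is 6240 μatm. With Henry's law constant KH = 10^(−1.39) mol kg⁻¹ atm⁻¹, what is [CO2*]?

KH = 10^(−1.39) = 4.074×10^-2 mol kg⁻¹ atm⁻¹
[CO2*] = KH · pCO2 = 4.074×10^-2 × 6240×10^-6 atm = 2.54×10^-4 mol/kg

[CO2*] = 254 μmol/kg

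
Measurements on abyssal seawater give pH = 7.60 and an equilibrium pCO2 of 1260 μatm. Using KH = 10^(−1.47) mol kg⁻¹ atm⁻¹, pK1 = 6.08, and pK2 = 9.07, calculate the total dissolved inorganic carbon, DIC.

DIC = 1.50 mmol/kg

[CO2*] = KH · pCO2 = 10^(−1.47) × 1260×10^-6 = 4.269×10^-5 mol/kg
α₀ = 1/(1 + K1/[H⁺] + K1K2/[H⁺]²) = 1/(1 + 10^+1.52 + 10^+0.05) = 0.02838
DIC = [CO2*]/α₀ = 4.269×10^-5 / 0.02838 = 1.50 mmol/kg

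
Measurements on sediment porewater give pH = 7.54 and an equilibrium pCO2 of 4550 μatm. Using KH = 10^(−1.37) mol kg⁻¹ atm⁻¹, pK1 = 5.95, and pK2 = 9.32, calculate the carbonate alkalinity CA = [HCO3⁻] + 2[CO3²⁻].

CA = 7.80 mmol/kg

[CO2*] = KH · pCO2 = 10^(−1.37) × 4550×10^-6 = 1.941×10^-4 mol/kg
α₀ = 1/(1 + K1/[H⁺] + K1K2/[H⁺]²) = 1/(1 + 10^+1.59 + 10^-0.19) = 0.02466
DIC = [CO2*]/α₀ = 1.941×10^-4 / 0.02466 = 7.871 mmol/kg
CA = (α₁ + 2α₂)·DIC = (0.9594 + 2×0.01592) × 7.871 = 7.80 mmol/kg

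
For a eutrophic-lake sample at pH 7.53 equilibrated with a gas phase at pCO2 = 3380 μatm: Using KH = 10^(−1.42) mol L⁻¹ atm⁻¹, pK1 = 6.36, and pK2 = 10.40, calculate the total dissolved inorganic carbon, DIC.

DIC = 2.03 mmol/L

[CO2*] = KH · pCO2 = 10^(−1.42) × 3380×10^-6 = 1.285×10^-4 mol/L
α₀ = 1/(1 + K1/[H⁺] + K1K2/[H⁺]²) = 1/(1 + 10^+1.17 + 10^-1.70) = 0.06325
DIC = [CO2*]/α₀ = 1.285×10^-4 / 0.06325 = 2.03 mmol/L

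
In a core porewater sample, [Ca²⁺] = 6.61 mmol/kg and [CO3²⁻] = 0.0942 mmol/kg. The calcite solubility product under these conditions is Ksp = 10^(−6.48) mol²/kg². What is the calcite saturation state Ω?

Ω = 1.88

Ksp = 10^(−6.48) = 3.311×10^-7
Ω = [Ca²⁺][CO3²⁻]/Ksp = (6.61×10^-3)(0.0942×10^-3) / 3.311×10^-7 = 1.88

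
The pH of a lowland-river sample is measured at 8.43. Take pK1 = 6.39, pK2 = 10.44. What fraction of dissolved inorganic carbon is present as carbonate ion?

α₂ = 0.00959

α₂ = 1 / (1 + [H⁺]/K2 + [H⁺]²/(K1K2)) = 1 / (1 + 10^+2.01 + 10^-0.03)
   = 1 / (1 + 102.33 + 0.93325) = 1/104.26 = 0.009591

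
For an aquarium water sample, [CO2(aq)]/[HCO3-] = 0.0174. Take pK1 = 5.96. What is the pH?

pH = 7.72

From K1 = [H⁺][HCO3-]/[CO2(aq)]:  pH = pK1 − log₁₀([CO2(aq)]/[HCO3-])
log₁₀(0.0174) = -1.759
pH = 5.96 − (-1.759) = 7.72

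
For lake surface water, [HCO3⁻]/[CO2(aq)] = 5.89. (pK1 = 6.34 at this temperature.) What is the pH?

pH = 7.11

From K1 = [H⁺][HCO3⁻]/[CO2(aq)]:  pH = pK1 + log₁₀([HCO3⁻]/[CO2(aq)])
log₁₀(5.89) = +0.770
pH = 6.34 + (+0.770) = 7.11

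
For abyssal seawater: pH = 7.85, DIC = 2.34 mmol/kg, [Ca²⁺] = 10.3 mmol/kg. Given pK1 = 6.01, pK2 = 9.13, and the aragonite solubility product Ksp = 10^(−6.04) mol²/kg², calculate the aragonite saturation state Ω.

Ω = 1.30

α₂ = 1 / (1 + [H⁺]/K2 + [H⁺]²/(K1K2)) = 1 / (1 + 10^+1.28 + 10^-0.56)
   = 1 / (1 + 19.055 + 0.27542) = 1/20.330 = 0.04919
[CO3²⁻] = α₂ × DIC = 0.04919 × 2.34 = 0.1151 mmol/kg
Ksp = 10^(−6.04) = 9.120×10^-7
Ω = [Ca²⁺][CO3²⁻]/Ksp = (10.3×10^-3)(1.151×10^-4) / 9.120×10^-7 = 1.30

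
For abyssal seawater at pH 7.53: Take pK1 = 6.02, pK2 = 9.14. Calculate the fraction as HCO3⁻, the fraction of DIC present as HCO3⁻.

α₁ = 1 / (1 + [H⁺]/K1 + K2/[H⁺]) = 1 / (1 + 10^-1.51 + 10^-1.61)
   = 1 / (1 + 0.030903 + 0.024547) = 1/1.0555 = 0.9475

α₁ = 0.947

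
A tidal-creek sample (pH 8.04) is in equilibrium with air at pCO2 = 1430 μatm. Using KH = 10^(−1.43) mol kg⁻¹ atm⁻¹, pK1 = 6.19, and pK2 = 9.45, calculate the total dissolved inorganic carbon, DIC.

[CO2*] = KH · pCO2 = 10^(−1.43) × 1430×10^-6 = 5.313×10^-5 mol/kg
α₀ = 1/(1 + K1/[H⁺] + K1K2/[H⁺]²) = 1/(1 + 10^+1.85 + 10^+0.44) = 0.01341
DIC = [CO2*]/α₀ = 5.313×10^-5 / 0.01341 = 3.96 mmol/kg

DIC = 3.96 mmol/kg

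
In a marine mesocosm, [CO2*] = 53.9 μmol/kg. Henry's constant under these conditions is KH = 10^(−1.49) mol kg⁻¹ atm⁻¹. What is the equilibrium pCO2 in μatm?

KH = 10^(−1.49) = 3.236×10^-2 mol kg⁻¹ atm⁻¹
pCO2 = [CO2*]/KH = 53.9×10^-6 / 3.236×10^-2 = 1.67×10^-3 atm = 1670 μatm

pCO2 = 1670 μatm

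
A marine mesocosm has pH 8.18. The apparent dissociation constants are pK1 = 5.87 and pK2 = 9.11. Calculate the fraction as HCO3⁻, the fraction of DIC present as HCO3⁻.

α₁ = 1 / (1 + [H⁺]/K1 + K2/[H⁺]) = 1 / (1 + 10^-2.31 + 10^-0.93)
   = 1 / (1 + 0.0048978 + 0.11749) = 1/1.1224 = 0.8910

α₁ = 0.891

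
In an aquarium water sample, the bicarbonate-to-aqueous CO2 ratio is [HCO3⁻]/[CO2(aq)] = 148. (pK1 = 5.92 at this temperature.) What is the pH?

pH = 8.09

From K1 = [H⁺][HCO3⁻]/[CO2(aq)]:  pH = pK1 + log₁₀([HCO3⁻]/[CO2(aq)])
log₁₀(148) = +2.170
pH = 5.92 + (+2.170) = 8.09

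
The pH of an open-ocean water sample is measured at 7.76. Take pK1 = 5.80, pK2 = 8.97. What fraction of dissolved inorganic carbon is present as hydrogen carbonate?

α₁ = 1 / (1 + [H⁺]/K1 + K2/[H⁺]) = 1 / (1 + 10^-1.96 + 10^-1.21)
   = 1 / (1 + 0.010965 + 0.061660) = 1/1.0726 = 0.9323

α₁ = 0.932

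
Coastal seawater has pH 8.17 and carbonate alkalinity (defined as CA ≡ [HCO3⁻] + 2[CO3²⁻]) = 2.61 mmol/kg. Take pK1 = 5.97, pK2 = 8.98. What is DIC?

DIC = 2.31 mmol/kg

CA = [HCO3⁻] + 2[CO3²⁻] = (α₁ + 2α₂)·DIC
At pH 8.17: [H⁺]/K1 = 10^-2.20 = 0.0063096, K2/[H⁺] = 10^-0.81 = 0.15488
α₁ = 1/(1 + 0.0063096 + 0.15488) = 1/1.1612 = 0.8612; α₂ = α₁·K2/[H⁺] = 0.1334
α₁ + 2α₂ = 1.1279
DIC = CA / (α₁ + 2α₂) = 2.61 / 1.1279 = 2.31 mmol/kg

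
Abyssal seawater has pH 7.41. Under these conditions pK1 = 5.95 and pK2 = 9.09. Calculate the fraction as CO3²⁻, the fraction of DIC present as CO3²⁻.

α₂ = 0.0198

α₂ = 1 / (1 + [H⁺]/K2 + [H⁺]²/(K1K2)) = 1 / (1 + 10^+1.68 + 10^+0.22)
   = 1 / (1 + 47.863 + 1.6596) = 1/50.523 = 0.01979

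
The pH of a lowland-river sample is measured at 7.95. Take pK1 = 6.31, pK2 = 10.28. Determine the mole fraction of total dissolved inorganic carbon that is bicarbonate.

α₁ = 0.973

α₁ = 1 / (1 + [H⁺]/K1 + K2/[H⁺]) = 1 / (1 + 10^-1.64 + 10^-2.33)
   = 1 / (1 + 0.022909 + 0.0046774) = 1/1.0276 = 0.9732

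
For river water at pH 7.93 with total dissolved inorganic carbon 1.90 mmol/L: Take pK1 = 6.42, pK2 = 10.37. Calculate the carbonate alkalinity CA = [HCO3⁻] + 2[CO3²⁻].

CA = [HCO3⁻] + 2[CO3²⁻] = (α₁ + 2α₂)·DIC
At pH 7.93: [H⁺]/K1 = 10^-1.51 = 0.030903, K2/[H⁺] = 10^-2.44 = 0.0036308
α₁ = 1/(1 + 0.030903 + 0.0036308) = 1/1.0345 = 0.9666; α₂ = α₁·K2/[H⁺] = 0.003510
α₁ + 2α₂ = 0.9736
CA = 0.9736 × 1.90 = 1.85 mmol/L

CA = 1.85 mmol/L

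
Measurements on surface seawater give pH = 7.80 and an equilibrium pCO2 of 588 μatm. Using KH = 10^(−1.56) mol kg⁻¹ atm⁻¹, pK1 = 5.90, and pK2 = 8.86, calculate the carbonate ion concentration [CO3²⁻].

[CO3²⁻] = 0.112 mmol/kg

[CO2*] = KH · pCO2 = 10^(−1.56) × 588×10^-6 = 1.619×10^-5 mol/kg
α₀ = 1/(1 + K1/[H⁺] + K1K2/[H⁺]²) = 1/(1 + 10^+1.90 + 10^+0.84) = 0.01145
DIC = [CO2*]/α₀ = 1.619×10^-5 / 0.01145 = 1.415 mmol/kg
[CO3²⁻] = α₂·DIC; α₂ = 0.07920, so [CO3²⁻] = 0.07920 × 1.415 = 0.112 mmol/kg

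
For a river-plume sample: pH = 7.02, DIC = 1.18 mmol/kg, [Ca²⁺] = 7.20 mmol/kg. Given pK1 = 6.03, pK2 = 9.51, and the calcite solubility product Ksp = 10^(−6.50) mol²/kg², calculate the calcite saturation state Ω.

α₂ = 1 / (1 + [H⁺]/K2 + [H⁺]²/(K1K2)) = 1 / (1 + 10^+2.49 + 10^+1.50)
   = 1 / (1 + 309.03 + 31.623) = 1/341.65 = 0.002927
[CO3²⁻] = α₂ × DIC = 0.002927 × 1.18 = 0.003454 mmol/kg = 3.454 μmol/kg
Ksp = 10^(−6.50) = 3.162×10^-7
Ω = [Ca²⁺][CO3²⁻]/Ksp = (7.20×10^-3)(3.454×10^-6) / 3.162×10^-7 = 0.0786

Ω = 0.0786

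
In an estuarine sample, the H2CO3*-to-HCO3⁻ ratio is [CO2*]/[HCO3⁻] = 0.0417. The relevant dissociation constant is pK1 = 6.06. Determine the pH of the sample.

From K1 = [H⁺][HCO3⁻]/[CO2*]:  pH = pK1 − log₁₀([CO2*]/[HCO3⁻])
log₁₀(0.0417) = -1.380
pH = 6.06 − (-1.380) = 7.44

pH = 7.44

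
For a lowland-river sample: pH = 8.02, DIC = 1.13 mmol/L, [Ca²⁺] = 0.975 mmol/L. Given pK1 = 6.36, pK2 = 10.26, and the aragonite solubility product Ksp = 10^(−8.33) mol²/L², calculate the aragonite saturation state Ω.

Ω = 1.32

α₂ = 1 / (1 + [H⁺]/K2 + [H⁺]²/(K1K2)) = 1 / (1 + 10^+2.24 + 10^+0.58)
   = 1 / (1 + 173.78 + 3.8019) = 1/178.58 = 0.005600
[CO3²⁻] = α₂ × DIC = 0.005600 × 1.13 = 0.006328 mmol/L = 6.328 μmol/L
Ksp = 10^(−8.33) = 4.677×10^-9
Ω = [Ca²⁺][CO3²⁻]/Ksp = (0.975×10^-3)(6.328×10^-6) / 4.677×10^-9 = 1.32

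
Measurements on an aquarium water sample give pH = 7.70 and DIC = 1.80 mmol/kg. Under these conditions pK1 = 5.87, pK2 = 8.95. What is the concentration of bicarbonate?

[HCO3⁻] = 1.68 mmol/kg

α₁ = 1 / (1 + [H⁺]/K1 + K2/[H⁺]) = 1 / (1 + 10^-1.83 + 10^-1.25)
   = 1 / (1 + 0.014791 + 0.056234) = 1/1.0710 = 0.9337
[HCO3⁻] = α₁ × DIC = 0.9337 × 1.80 = 1.68 mmol/kg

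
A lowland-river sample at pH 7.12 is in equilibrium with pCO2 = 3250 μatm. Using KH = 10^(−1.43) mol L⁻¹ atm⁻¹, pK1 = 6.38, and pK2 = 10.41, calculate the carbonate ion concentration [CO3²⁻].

[CO2*] = KH · pCO2 = 10^(−1.43) × 3250×10^-6 = 1.207×10^-4 mol/L
α₀ = 1/(1 + K1/[H⁺] + K1K2/[H⁺]²) = 1/(1 + 10^+0.74 + 10^-2.55) = 0.1539
DIC = [CO2*]/α₀ = 1.207×10^-4 / 0.1539 = 0.7847 mmol/L
[CO3²⁻] = α₂·DIC; α₂ = 0.0004337, so [CO3²⁻] = 0.0004337 × 0.7847 = 0.000340 mmol/L = 0.340 μmol/L

[CO3²⁻] = 0.340 μmol/L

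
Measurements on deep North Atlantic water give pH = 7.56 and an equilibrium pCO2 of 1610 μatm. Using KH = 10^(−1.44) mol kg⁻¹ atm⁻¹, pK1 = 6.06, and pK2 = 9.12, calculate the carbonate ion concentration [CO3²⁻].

[CO2*] = KH · pCO2 = 10^(−1.44) × 1610×10^-6 = 5.846×10^-5 mol/kg
α₀ = 1/(1 + K1/[H⁺] + K1K2/[H⁺]²) = 1/(1 + 10^+1.50 + 10^-0.06) = 0.02986
DIC = [CO2*]/α₀ = 5.846×10^-5 / 0.02986 = 1.958 mmol/kg
[CO3²⁻] = α₂·DIC; α₂ = 0.02600, so [CO3²⁻] = 0.02600 × 1.958 = 0.0509 mmol/kg

[CO3²⁻] = 0.0509 mmol/kg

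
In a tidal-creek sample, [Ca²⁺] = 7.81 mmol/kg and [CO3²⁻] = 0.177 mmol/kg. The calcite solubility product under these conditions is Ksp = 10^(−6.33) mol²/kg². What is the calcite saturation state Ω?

Ksp = 10^(−6.33) = 4.677×10^-7
Ω = [Ca²⁺][CO3²⁻]/Ksp = (7.81×10^-3)(0.177×10^-3) / 4.677×10^-7 = 2.96

Ω = 2.96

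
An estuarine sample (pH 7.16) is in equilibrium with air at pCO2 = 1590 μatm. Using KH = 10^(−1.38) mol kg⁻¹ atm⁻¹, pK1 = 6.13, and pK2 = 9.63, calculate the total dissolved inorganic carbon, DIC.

DIC = 0.779 mmol/kg

[CO2*] = KH · pCO2 = 10^(−1.38) × 1590×10^-6 = 6.628×10^-5 mol/kg
α₀ = 1/(1 + K1/[H⁺] + K1K2/[H⁺]²) = 1/(1 + 10^+1.03 + 10^-1.44) = 0.08510
DIC = [CO2*]/α₀ = 6.628×10^-5 / 0.08510 = 0.779 mmol/kg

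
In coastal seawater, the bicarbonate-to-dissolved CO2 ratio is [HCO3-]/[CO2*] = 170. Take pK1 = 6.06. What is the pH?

From K1 = [H⁺][HCO3-]/[CO2*]:  pH = pK1 + log₁₀([HCO3-]/[CO2*])
log₁₀(170) = +2.230
pH = 6.06 + (+2.230) = 8.29

pH = 8.29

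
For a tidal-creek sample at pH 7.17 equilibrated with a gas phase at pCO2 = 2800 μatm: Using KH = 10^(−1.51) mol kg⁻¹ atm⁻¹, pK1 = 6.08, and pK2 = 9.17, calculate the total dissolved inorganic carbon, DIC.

DIC = 1.16 mmol/kg

[CO2*] = KH · pCO2 = 10^(−1.51) × 2800×10^-6 = 8.653×10^-5 mol/kg
α₀ = 1/(1 + K1/[H⁺] + K1K2/[H⁺]²) = 1/(1 + 10^+1.09 + 10^-0.91) = 0.07448
DIC = [CO2*]/α₀ = 8.653×10^-5 / 0.07448 = 1.16 mmol/kg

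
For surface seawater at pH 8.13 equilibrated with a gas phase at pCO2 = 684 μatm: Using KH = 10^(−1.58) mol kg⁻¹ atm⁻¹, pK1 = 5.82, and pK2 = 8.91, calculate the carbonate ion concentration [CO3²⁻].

[CO2*] = KH · pCO2 = 10^(−1.58) × 684×10^-6 = 1.799×10^-5 mol/kg
α₀ = 1/(1 + K1/[H⁺] + K1K2/[H⁺]²) = 1/(1 + 10^+2.31 + 10^+1.53) = 0.004183
DIC = [CO2*]/α₀ = 1.799×10^-5 / 0.004183 = 4.301 mmol/kg
[CO3²⁻] = α₂·DIC; α₂ = 0.1417, so [CO3²⁻] = 0.1417 × 4.301 = 0.610 mmol/kg

[CO3²⁻] = 0.610 mmol/kg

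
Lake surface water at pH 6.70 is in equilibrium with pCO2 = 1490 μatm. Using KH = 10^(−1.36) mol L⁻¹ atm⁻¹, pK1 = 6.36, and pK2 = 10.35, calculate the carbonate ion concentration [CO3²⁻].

[CO2*] = KH · pCO2 = 10^(−1.36) × 1490×10^-6 = 6.504×10^-5 mol/L
α₀ = 1/(1 + K1/[H⁺] + K1K2/[H⁺]²) = 1/(1 + 10^+0.34 + 10^-3.31) = 0.3137
DIC = [CO2*]/α₀ = 6.504×10^-5 / 0.3137 = 0.2074 mmol/L
[CO3²⁻] = α₂·DIC; α₂ = 0.0001536, so [CO3²⁻] = 0.0001536 × 0.2074 = 3.19×10^-5 mmol/L = 0.0319 μmol/L

[CO3²⁻] = 0.0319 μmol/L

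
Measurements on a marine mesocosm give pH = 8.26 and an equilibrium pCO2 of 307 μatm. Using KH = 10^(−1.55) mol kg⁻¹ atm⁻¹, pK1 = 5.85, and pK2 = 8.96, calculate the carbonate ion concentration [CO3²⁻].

[CO3²⁻] = 0.444 mmol/kg

[CO2*] = KH · pCO2 = 10^(−1.55) × 307×10^-6 = 8.652×10^-6 mol/kg
α₀ = 1/(1 + K1/[H⁺] + K1K2/[H⁺]²) = 1/(1 + 10^+2.41 + 10^+1.71) = 0.003233
DIC = [CO2*]/α₀ = 8.652×10^-6 / 0.003233 = 2.676 mmol/kg
[CO3²⁻] = α₂·DIC; α₂ = 0.1658, so [CO3²⁻] = 0.1658 × 2.676 = 0.444 mmol/kg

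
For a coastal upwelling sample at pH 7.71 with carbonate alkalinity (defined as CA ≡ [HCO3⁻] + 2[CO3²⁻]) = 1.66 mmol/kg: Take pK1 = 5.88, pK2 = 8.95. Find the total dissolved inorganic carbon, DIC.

CA = [HCO3⁻] + 2[CO3²⁻] = (α₁ + 2α₂)·DIC
At pH 7.71: [H⁺]/K1 = 10^-1.83 = 0.014791, K2/[H⁺] = 10^-1.24 = 0.057544
α₁ = 1/(1 + 0.014791 + 0.057544) = 1/1.0723 = 0.9325; α₂ = α₁·K2/[H⁺] = 0.05366
α₁ + 2α₂ = 1.0399
DIC = CA / (α₁ + 2α₂) = 1.66 / 1.0399 = 1.60 mmol/kg

DIC = 1.60 mmol/kg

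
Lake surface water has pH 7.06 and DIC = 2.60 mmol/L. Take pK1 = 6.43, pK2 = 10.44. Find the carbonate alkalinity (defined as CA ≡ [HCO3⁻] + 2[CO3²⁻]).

CA = [HCO3⁻] + 2[CO3²⁻] = (α₁ + 2α₂)·DIC
At pH 7.06: [H⁺]/K1 = 10^-0.63 = 0.23442, K2/[H⁺] = 10^-3.38 = 0.00041687
α₁ = 1/(1 + 0.23442 + 0.00041687) = 1/1.2348 = 0.8098; α₂ = α₁·K2/[H⁺] = 0.0003376
α₁ + 2α₂ = 0.8105
CA = 0.8105 × 2.60 = 2.11 mmol/L

CA = 2.11 mmol/L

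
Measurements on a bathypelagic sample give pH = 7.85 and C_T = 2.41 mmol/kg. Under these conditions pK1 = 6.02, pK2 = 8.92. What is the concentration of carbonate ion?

[CO3²⁻] = 0.186 mmol/kg

α₂ = 1 / (1 + [H⁺]/K2 + [H⁺]²/(K1K2)) = 1 / (1 + 10^+1.07 + 10^-0.76)
   = 1 / (1 + 11.749 + 0.17378) = 1/12.923 = 0.07738
[CO3²⁻] = α₂ × DIC = 0.07738 × 2.41 = 0.186 mmol/kg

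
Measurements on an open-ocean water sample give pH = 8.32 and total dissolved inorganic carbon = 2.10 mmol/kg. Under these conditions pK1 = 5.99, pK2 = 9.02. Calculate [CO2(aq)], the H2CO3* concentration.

α₀ = 1 / (1 + K1/[H⁺] + K1K2/[H⁺]²) = 1 / (1 + 10^+2.33 + 10^+1.63)
   = 1 / (1 + 213.80 + 42.658) = 1/257.45 = 0.003884
[CO2*] = α₀ × DIC = 0.003884 × 2.10 = 0.00816 mmol/kg = 8.16 μmol/kg

[CO2*] = 8.16 μmol/kg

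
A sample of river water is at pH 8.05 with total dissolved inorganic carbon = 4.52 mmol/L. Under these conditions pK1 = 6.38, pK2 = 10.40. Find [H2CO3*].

α₀ = 1 / (1 + K1/[H⁺] + K1K2/[H⁺]²) = 1 / (1 + 10^+1.67 + 10^-0.68)
   = 1 / (1 + 46.774 + 0.20893) = 1/47.982 = 0.02084
[CO2*] = α₀ × DIC = 0.02084 × 4.52 = 0.0942 mmol/L

[CO2*] = 0.0942 mmol/L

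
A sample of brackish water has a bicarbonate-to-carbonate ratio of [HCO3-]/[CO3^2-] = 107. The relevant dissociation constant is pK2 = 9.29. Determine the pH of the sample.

From K2 = [H⁺][CO3^2-]/[HCO3-]:  pH = pK2 − log₁₀([HCO3-]/[CO3^2-])
log₁₀(107) = +2.029
pH = 9.29 − (+2.029) = 7.26

pH = 7.26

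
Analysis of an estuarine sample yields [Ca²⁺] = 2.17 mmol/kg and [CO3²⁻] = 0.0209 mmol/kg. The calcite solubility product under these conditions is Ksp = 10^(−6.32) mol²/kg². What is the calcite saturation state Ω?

Ksp = 10^(−6.32) = 4.786×10^-7
Ω = [Ca²⁺][CO3²⁻]/Ksp = (2.17×10^-3)(0.0209×10^-3) / 4.786×10^-7 = 0.0948

Ω = 0.0948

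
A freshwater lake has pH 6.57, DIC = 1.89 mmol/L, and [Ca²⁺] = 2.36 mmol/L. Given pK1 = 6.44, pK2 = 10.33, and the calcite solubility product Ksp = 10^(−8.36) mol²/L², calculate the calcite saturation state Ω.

Ω = 0.102

α₂ = 1 / (1 + [H⁺]/K2 + [H⁺]²/(K1K2)) = 1 / (1 + 10^+3.76 + 10^+3.63)
   = 1 / (1 + 5754.4 + 4265.8) = 1/1.0021×10^4 = 9.979×10^-5
[CO3²⁻] = α₂ × DIC = 9.979×10^-5 × 1.89 = 0.0001886 mmol/L = 0.1886 μmol/L
Ksp = 10^(−8.36) = 4.365×10^-9
Ω = [Ca²⁺][CO3²⁻]/Ksp = (2.36×10^-3)(1.886×10^-7) / 4.365×10^-9 = 0.102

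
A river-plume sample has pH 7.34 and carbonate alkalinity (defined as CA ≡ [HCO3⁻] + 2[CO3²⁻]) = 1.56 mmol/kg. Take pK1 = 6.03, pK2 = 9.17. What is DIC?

DIC = 1.61 mmol/kg

CA = [HCO3⁻] + 2[CO3²⁻] = (α₁ + 2α₂)·DIC
At pH 7.34: [H⁺]/K1 = 10^-1.31 = 0.048978, K2/[H⁺] = 10^-1.83 = 0.014791
α₁ = 1/(1 + 0.048978 + 0.014791) = 1/1.0638 = 0.9401; α₂ = α₁·K2/[H⁺] = 0.01390
α₁ + 2α₂ = 0.9679
DIC = CA / (α₁ + 2α₂) = 1.56 / 0.9679 = 1.61 mmol/kg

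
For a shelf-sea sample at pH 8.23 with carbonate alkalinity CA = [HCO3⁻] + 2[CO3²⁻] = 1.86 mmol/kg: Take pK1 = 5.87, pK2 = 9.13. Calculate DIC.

DIC = 1.68 mmol/kg

CA = [HCO3⁻] + 2[CO3²⁻] = (α₁ + 2α₂)·DIC
At pH 8.23: [H⁺]/K1 = 10^-2.36 = 0.0043652, K2/[H⁺] = 10^-0.90 = 0.12589
α₁ = 1/(1 + 0.0043652 + 0.12589) = 1/1.1303 = 0.8848; α₂ = α₁·K2/[H⁺] = 0.1114
α₁ + 2α₂ = 1.1075
DIC = CA / (α₁ + 2α₂) = 1.86 / 1.1075 = 1.68 mmol/kg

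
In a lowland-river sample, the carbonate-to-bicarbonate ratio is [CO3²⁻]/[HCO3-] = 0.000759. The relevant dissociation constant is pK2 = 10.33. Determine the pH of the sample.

From K2 = [H⁺][CO3²⁻]/[HCO3-]:  pH = pK2 + log₁₀([CO3²⁻]/[HCO3-])
log₁₀(0.000759) = -3.120
pH = 10.33 + (-3.120) = 7.21

pH = 7.21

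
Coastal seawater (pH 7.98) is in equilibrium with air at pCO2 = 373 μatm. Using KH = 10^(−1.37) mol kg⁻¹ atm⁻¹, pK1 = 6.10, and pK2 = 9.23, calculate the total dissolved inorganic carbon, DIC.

DIC = 1.29 mmol/kg

[CO2*] = KH · pCO2 = 10^(−1.37) × 373×10^-6 = 1.591×10^-5 mol/kg
α₀ = 1/(1 + K1/[H⁺] + K1K2/[H⁺]²) = 1/(1 + 10^+1.88 + 10^+0.63) = 0.01233
DIC = [CO2*]/α₀ = 1.591×10^-5 / 0.01233 = 1.29 mmol/kg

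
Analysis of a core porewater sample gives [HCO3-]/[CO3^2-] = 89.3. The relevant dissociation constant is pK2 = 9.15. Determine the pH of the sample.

pH = 7.20

From K2 = [H⁺][CO3^2-]/[HCO3-]:  pH = pK2 − log₁₀([HCO3-]/[CO3^2-])
log₁₀(89.3) = +1.951
pH = 9.15 − (+1.951) = 7.20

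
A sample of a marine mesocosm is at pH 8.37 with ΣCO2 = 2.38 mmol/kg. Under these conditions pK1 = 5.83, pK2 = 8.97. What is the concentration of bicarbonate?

α₁ = 1 / (1 + [H⁺]/K1 + K2/[H⁺]) = 1 / (1 + 10^-2.54 + 10^-0.60)
   = 1 / (1 + 0.0028840 + 0.25119) = 1/1.2541 = 0.7974
[HCO3⁻] = α₁ × DIC = 0.7974 × 2.38 = 1.90 mmol/kg

[HCO3⁻] = 1.90 mmol/kg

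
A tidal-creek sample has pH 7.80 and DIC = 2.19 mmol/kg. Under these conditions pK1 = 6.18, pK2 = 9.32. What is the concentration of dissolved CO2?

α₀ = 1 / (1 + K1/[H⁺] + K1K2/[H⁺]²) = 1 / (1 + 10^+1.62 + 10^+0.10)
   = 1 / (1 + 41.687 + 1.2589) = 1/43.946 = 0.02276
[CO2*] = α₀ × DIC = 0.02276 × 2.19 = 0.0498 mmol/kg

[CO2*] = 0.0498 mmol/kg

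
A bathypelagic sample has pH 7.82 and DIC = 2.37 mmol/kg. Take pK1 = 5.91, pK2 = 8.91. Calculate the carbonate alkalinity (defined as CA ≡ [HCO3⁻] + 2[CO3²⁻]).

CA = 2.52 mmol/kg

CA = [HCO3⁻] + 2[CO3²⁻] = (α₁ + 2α₂)·DIC
At pH 7.82: [H⁺]/K1 = 10^-1.91 = 0.012303, K2/[H⁺] = 10^-1.09 = 0.081283
α₁ = 1/(1 + 0.012303 + 0.081283) = 1/1.0936 = 0.9144; α₂ = α₁·K2/[H⁺] = 0.07433
α₁ + 2α₂ = 1.0631
CA = 1.0631 × 2.37 = 2.52 mmol/kg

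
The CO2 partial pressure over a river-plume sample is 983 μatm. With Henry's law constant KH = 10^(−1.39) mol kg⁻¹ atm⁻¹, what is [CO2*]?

[CO2*] = 40.0 μmol/kg

KH = 10^(−1.39) = 4.074×10^-2 mol kg⁻¹ atm⁻¹
[CO2*] = KH · pCO2 = 4.074×10^-2 × 983×10^-6 atm = 4.00×10^-5 mol/kg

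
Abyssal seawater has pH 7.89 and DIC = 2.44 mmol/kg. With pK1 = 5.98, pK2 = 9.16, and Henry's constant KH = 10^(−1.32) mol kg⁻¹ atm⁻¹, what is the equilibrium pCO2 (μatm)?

pCO2 = 588 μatm

α₀ = 1 / (1 + K1/[H⁺] + K1K2/[H⁺]²) = 1 / (1 + 10^+1.91 + 10^+0.64)
   = 1 / (1 + 81.283 + 4.3652) = 1/86.648 = 0.01154
[CO2*] = α₀ × DIC = 0.01154 × 2.44 = 0.02816 mmol/kg
pCO2 = [CO2*]/KH = 2.816×10^-5 / 4.786×10^-2 = 588 μatm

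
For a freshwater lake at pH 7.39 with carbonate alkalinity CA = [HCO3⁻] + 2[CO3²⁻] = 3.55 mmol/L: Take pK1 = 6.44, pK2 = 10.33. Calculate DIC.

DIC = 3.94 mmol/L

CA = [HCO3⁻] + 2[CO3²⁻] = (α₁ + 2α₂)·DIC
At pH 7.39: [H⁺]/K1 = 10^-0.95 = 0.11220, K2/[H⁺] = 10^-2.94 = 0.0011482
α₁ = 1/(1 + 0.11220 + 0.0011482) = 1/1.1133 = 0.8982; α₂ = α₁·K2/[H⁺] = 0.001031
α₁ + 2α₂ = 0.9003
DIC = CA / (α₁ + 2α₂) = 3.55 / 0.9003 = 3.94 mmol/L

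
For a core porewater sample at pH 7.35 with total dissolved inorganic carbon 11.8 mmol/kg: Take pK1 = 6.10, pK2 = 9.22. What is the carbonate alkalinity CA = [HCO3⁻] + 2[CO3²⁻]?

CA = 11.3 mmol/kg

CA = [HCO3⁻] + 2[CO3²⁻] = (α₁ + 2α₂)·DIC
At pH 7.35: [H⁺]/K1 = 10^-1.25 = 0.056234, K2/[H⁺] = 10^-1.87 = 0.013490
α₁ = 1/(1 + 0.056234 + 0.013490) = 1/1.0697 = 0.9348; α₂ = α₁·K2/[H⁺] = 0.01261
α₁ + 2α₂ = 0.9600
CA = 0.9600 × 11.8 = 11.3 mmol/kg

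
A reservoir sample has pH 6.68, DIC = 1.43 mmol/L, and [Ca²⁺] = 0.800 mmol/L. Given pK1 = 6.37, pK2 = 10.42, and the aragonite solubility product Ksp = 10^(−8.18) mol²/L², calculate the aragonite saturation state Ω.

α₂ = 1 / (1 + [H⁺]/K2 + [H⁺]²/(K1K2)) = 1 / (1 + 10^+3.74 + 10^+3.43)
   = 1 / (1 + 5495.4 + 2691.5) = 1/8187.9 = 0.0001221
[CO3²⁻] = α₂ × DIC = 0.0001221 × 1.43 = 0.0001746 mmol/L = 0.1746 μmol/L
Ksp = 10^(−8.18) = 6.607×10^-9
Ω = [Ca²⁺][CO3²⁻]/Ksp = (0.800×10^-3)(1.746×10^-7) / 6.607×10^-9 = 0.0211

Ω = 0.0211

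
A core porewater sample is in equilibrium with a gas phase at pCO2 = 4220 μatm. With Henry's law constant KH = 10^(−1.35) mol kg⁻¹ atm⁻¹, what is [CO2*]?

KH = 10^(−1.35) = 4.467×10^-2 mol kg⁻¹ atm⁻¹
[CO2*] = KH · pCO2 = 4.467×10^-2 × 4220×10^-6 atm = 1.89×10^-4 mol/kg

[CO2*] = 189 μmol/kg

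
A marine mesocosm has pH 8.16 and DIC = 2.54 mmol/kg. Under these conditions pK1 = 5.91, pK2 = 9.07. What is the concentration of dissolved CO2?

[CO2*] = 12.7 μmol/kg

α₀ = 1 / (1 + K1/[H⁺] + K1K2/[H⁺]²) = 1 / (1 + 10^+2.25 + 10^+1.34)
   = 1 / (1 + 177.83 + 21.878) = 1/200.71 = 0.004982
[CO2*] = α₀ × DIC = 0.004982 × 2.54 = 0.0127 mmol/kg = 12.7 μmol/kg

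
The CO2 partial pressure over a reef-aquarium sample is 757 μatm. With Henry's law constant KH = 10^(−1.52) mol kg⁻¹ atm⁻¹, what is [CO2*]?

[CO2*] = 22.9 μmol/kg

KH = 10^(−1.52) = 3.020×10^-2 mol kg⁻¹ atm⁻¹
[CO2*] = KH · pCO2 = 3.020×10^-2 × 757×10^-6 atm = 2.29×10^-5 mol/kg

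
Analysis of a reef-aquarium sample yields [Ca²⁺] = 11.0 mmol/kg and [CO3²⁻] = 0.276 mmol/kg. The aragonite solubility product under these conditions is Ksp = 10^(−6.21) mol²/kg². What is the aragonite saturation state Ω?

Ω = 4.92

Ksp = 10^(−6.21) = 6.166×10^-7
Ω = [Ca²⁺][CO3²⁻]/Ksp = (11.0×10^-3)(0.276×10^-3) / 6.166×10^-7 = 4.92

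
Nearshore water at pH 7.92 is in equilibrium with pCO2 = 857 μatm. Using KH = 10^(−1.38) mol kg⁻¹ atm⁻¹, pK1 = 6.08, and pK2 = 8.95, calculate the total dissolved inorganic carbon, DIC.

DIC = 2.74 mmol/kg

[CO2*] = KH · pCO2 = 10^(−1.38) × 857×10^-6 = 3.573×10^-5 mol/kg
α₀ = 1/(1 + K1/[H⁺] + K1K2/[H⁺]²) = 1/(1 + 10^+1.84 + 10^+0.81) = 0.01305
DIC = [CO2*]/α₀ = 3.573×10^-5 / 0.01305 = 2.74 mmol/kg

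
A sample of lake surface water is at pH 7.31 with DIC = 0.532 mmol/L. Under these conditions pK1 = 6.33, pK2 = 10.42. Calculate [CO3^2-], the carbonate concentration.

α₂ = 1 / (1 + [H⁺]/K2 + [H⁺]²/(K1K2)) = 1 / (1 + 10^+3.11 + 10^+2.13)
   = 1 / (1 + 1288.2 + 134.90) = 1/1424.1 = 0.0007022
[CO3²⁻] = α₂ × DIC = 0.0007022 × 0.532 = 0.000374 mmol/L = 0.374 μmol/L

[CO3²⁻] = 0.374 μmol/L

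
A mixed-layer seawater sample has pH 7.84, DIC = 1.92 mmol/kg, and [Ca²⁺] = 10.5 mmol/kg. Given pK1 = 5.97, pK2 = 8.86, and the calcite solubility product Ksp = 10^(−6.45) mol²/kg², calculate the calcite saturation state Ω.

Ω = 4.89

α₂ = 1 / (1 + [H⁺]/K2 + [H⁺]²/(K1K2)) = 1 / (1 + 10^+1.02 + 10^-0.85)
   = 1 / (1 + 10.471 + 0.14125) = 1/11.613 = 0.08611
[CO3²⁻] = α₂ × DIC = 0.08611 × 1.92 = 0.1653 mmol/kg
Ksp = 10^(−6.45) = 3.548×10^-7
Ω = [Ca²⁺][CO3²⁻]/Ksp = (10.5×10^-3)(1.653×10^-4) / 3.548×10^-7 = 4.89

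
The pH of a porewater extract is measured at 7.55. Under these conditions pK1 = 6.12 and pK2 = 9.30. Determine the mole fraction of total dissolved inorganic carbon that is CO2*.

α₀ = 1 / (1 + K1/[H⁺] + K1K2/[H⁺]²) = 1 / (1 + 10^+1.43 + 10^-0.32)
   = 1 / (1 + 26.915 + 0.47863) = 1/28.394 = 0.03522

α₀ = 0.0352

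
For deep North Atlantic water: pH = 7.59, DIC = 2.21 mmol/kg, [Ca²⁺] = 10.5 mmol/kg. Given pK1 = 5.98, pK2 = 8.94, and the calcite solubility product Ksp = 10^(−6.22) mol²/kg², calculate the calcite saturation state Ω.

Ω = 1.61

α₂ = 1 / (1 + [H⁺]/K2 + [H⁺]²/(K1K2)) = 1 / (1 + 10^+1.35 + 10^-0.26)
   = 1 / (1 + 22.387 + 0.54954) = 1/23.937 = 0.04178
[CO3²⁻] = α₂ × DIC = 0.04178 × 2.21 = 0.09233 mmol/kg
Ksp = 10^(−6.22) = 6.026×10^-7
Ω = [Ca²⁺][CO3²⁻]/Ksp = (10.5×10^-3)(9.233×10^-5) / 6.026×10^-7 = 1.61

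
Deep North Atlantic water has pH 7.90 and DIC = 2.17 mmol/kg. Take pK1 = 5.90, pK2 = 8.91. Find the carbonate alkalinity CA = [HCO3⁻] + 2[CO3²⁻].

CA = 2.34 mmol/kg

CA = [HCO3⁻] + 2[CO3²⁻] = (α₁ + 2α₂)·DIC
At pH 7.90: [H⁺]/K1 = 10^-2.00 = 0.010000, K2/[H⁺] = 10^-1.01 = 0.097724
α₁ = 1/(1 + 0.010000 + 0.097724) = 1/1.1077 = 0.9028; α₂ = α₁·K2/[H⁺] = 0.08822
α₁ + 2α₂ = 1.0792
CA = 1.0792 × 2.17 = 2.34 mmol/kg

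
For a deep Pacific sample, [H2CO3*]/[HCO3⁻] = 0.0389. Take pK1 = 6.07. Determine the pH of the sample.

From K1 = [H⁺][HCO3⁻]/[H2CO3*]:  pH = pK1 − log₁₀([H2CO3*]/[HCO3⁻])
log₁₀(0.0389) = -1.410
pH = 6.07 − (-1.410) = 7.48

pH = 7.48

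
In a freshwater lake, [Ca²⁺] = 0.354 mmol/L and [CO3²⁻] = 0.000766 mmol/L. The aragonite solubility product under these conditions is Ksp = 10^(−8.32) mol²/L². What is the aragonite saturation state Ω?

Ksp = 10^(−8.32) = 4.786×10^-9
Ω = [Ca²⁺][CO3²⁻]/Ksp = (0.354×10^-3)(0.000766×10^-3) / 4.786×10^-9 = 0.0567

Ω = 0.0567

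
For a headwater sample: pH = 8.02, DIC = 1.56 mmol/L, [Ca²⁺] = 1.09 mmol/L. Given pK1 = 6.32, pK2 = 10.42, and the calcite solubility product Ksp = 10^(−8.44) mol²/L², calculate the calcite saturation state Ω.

Ω = 1.82

α₂ = 1 / (1 + [H⁺]/K2 + [H⁺]²/(K1K2)) = 1 / (1 + 10^+2.40 + 10^+0.70)
   = 1 / (1 + 251.19 + 5.0119) = 1/257.20 = 0.003888
[CO3²⁻] = α₂ × DIC = 0.003888 × 1.56 = 0.006065 mmol/L = 6.065 μmol/L
Ksp = 10^(−8.44) = 3.631×10^-9
Ω = [Ca²⁺][CO3²⁻]/Ksp = (1.09×10^-3)(6.065×10^-6) / 3.631×10^-9 = 1.82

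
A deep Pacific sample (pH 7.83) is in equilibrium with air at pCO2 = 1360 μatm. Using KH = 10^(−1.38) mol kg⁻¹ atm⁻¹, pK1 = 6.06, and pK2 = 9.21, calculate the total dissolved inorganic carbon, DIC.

[CO2*] = KH · pCO2 = 10^(−1.38) × 1360×10^-6 = 5.669×10^-5 mol/kg
α₀ = 1/(1 + K1/[H⁺] + K1K2/[H⁺]²) = 1/(1 + 10^+1.77 + 10^+0.39) = 0.01604
DIC = [CO2*]/α₀ = 5.669×10^-5 / 0.01604 = 3.53 mmol/kg

DIC = 3.53 mmol/kg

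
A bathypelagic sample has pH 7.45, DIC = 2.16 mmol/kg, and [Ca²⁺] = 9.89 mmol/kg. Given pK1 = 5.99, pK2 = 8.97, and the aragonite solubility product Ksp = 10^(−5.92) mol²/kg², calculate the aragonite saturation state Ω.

α₂ = 1 / (1 + [H⁺]/K2 + [H⁺]²/(K1K2)) = 1 / (1 + 10^+1.52 + 10^+0.06)
   = 1 / (1 + 33.113 + 1.1482) = 1/35.261 = 0.02836
[CO3²⁻] = α₂ × DIC = 0.02836 × 2.16 = 0.06126 mmol/kg
Ksp = 10^(−5.92) = 1.202×10^-6
Ω = [Ca²⁺][CO3²⁻]/Ksp = (9.89×10^-3)(6.126×10^-5) / 1.202×10^-6 = 0.504

Ω = 0.504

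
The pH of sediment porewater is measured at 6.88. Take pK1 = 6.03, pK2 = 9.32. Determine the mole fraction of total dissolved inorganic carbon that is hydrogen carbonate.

α₁ = 1 / (1 + [H⁺]/K1 + K2/[H⁺]) = 1 / (1 + 10^-0.85 + 10^-2.44)
   = 1 / (1 + 0.14125 + 0.0036308) = 1/1.1449 = 0.8735

α₁ = 0.873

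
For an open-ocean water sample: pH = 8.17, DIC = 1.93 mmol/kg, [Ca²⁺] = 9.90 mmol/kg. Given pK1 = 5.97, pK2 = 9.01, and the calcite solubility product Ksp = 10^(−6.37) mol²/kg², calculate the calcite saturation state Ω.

Ω = 5.63

α₂ = 1 / (1 + [H⁺]/K2 + [H⁺]²/(K1K2)) = 1 / (1 + 10^+0.84 + 10^-1.36)
   = 1 / (1 + 6.9183 + 0.043652) = 1/7.9620 = 0.1256
[CO3²⁻] = α₂ × DIC = 0.1256 × 1.93 = 0.2424 mmol/kg
Ksp = 10^(−6.37) = 4.266×10^-7
Ω = [Ca²⁺][CO3²⁻]/Ksp = (9.90×10^-3)(2.424×10^-4) / 4.266×10^-7 = 5.63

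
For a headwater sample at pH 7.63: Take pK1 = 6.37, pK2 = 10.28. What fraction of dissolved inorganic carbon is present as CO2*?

α₀ = 0.0520

α₀ = 1 / (1 + K1/[H⁺] + K1K2/[H⁺]²) = 1 / (1 + 10^+1.26 + 10^-1.39)
   = 1 / (1 + 18.197 + 0.040738) = 1/19.238 = 0.05198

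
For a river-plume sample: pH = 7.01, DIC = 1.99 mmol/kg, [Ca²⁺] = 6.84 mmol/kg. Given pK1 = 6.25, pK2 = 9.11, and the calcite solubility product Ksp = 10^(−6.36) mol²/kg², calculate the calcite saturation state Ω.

α₂ = 1 / (1 + [H⁺]/K2 + [H⁺]²/(K1K2)) = 1 / (1 + 10^+2.10 + 10^+1.34)
   = 1 / (1 + 125.89 + 21.878) = 1/148.77 = 0.006722
[CO3²⁻] = α₂ × DIC = 0.006722 × 1.99 = 0.01338 mmol/kg = 13.38 μmol/kg
Ksp = 10^(−6.36) = 4.365×10^-7
Ω = [Ca²⁺][CO3²⁻]/Ksp = (6.84×10^-3)(1.338×10^-5) / 4.365×10^-7 = 0.210

Ω = 0.210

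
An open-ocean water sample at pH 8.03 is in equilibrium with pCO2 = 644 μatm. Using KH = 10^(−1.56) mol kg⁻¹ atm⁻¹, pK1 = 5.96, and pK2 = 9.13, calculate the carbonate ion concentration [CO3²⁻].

[CO3²⁻] = 0.166 mmol/kg

[CO2*] = KH · pCO2 = 10^(−1.56) × 644×10^-6 = 1.774×10^-5 mol/kg
α₀ = 1/(1 + K1/[H⁺] + K1K2/[H⁺]²) = 1/(1 + 10^+2.07 + 10^+0.97) = 0.007823
DIC = [CO2*]/α₀ = 1.774×10^-5 / 0.007823 = 2.267 mmol/kg
[CO3²⁻] = α₂·DIC; α₂ = 0.07301, so [CO3²⁻] = 0.07301 × 2.267 = 0.166 mmol/kg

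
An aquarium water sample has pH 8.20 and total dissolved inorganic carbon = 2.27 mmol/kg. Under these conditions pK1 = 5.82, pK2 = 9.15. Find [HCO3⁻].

[HCO3⁻] = 2.03 mmol/kg

α₁ = 1 / (1 + [H⁺]/K1 + K2/[H⁺]) = 1 / (1 + 10^-2.38 + 10^-0.95)
   = 1 / (1 + 0.0041687 + 0.11220) = 1/1.1164 = 0.8958
[HCO3⁻] = α₁ × DIC = 0.8958 × 2.27 = 2.03 mmol/kg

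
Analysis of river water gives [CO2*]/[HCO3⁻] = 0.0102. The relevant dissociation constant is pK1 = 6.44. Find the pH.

pH = 8.43

From K1 = [H⁺][HCO3⁻]/[CO2*]:  pH = pK1 − log₁₀([CO2*]/[HCO3⁻])
log₁₀(0.0102) = -1.991
pH = 6.44 − (-1.991) = 8.43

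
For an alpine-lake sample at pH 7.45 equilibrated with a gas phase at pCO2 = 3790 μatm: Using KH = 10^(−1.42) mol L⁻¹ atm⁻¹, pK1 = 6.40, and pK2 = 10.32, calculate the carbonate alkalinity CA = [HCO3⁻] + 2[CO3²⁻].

[CO2*] = KH · pCO2 = 10^(−1.42) × 3790×10^-6 = 1.441×10^-4 mol/L
α₀ = 1/(1 + K1/[H⁺] + K1K2/[H⁺]²) = 1/(1 + 10^+1.05 + 10^-1.82) = 0.08173
DIC = [CO2*]/α₀ = 1.441×10^-4 / 0.08173 = 1.763 mmol/L
CA = (α₁ + 2α₂)·DIC = (0.9170 + 2×0.001237) × 1.763 = 1.62 mmol/L

CA = 1.62 mmol/L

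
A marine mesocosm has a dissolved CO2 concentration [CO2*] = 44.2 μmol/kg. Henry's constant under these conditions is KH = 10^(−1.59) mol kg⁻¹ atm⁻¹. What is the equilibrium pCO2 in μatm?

KH = 10^(−1.59) = 2.570×10^-2 mol kg⁻¹ atm⁻¹
pCO2 = [CO2*]/KH = 44.2×10^-6 / 2.570×10^-2 = 1.72×10^-3 atm = 1720 μatm

pCO2 = 1720 μatm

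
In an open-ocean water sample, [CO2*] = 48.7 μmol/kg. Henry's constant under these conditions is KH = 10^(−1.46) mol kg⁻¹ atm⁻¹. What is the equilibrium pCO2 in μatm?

pCO2 = 1400 μatm

KH = 10^(−1.46) = 3.467×10^-2 mol kg⁻¹ atm⁻¹
pCO2 = [CO2*]/KH = 48.7×10^-6 / 3.467×10^-2 = 1.40×10^-3 atm = 1400 μatm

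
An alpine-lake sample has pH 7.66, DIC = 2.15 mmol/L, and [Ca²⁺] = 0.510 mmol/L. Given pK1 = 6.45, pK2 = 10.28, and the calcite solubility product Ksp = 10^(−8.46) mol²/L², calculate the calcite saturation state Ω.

α₂ = 1 / (1 + [H⁺]/K2 + [H⁺]²/(K1K2)) = 1 / (1 + 10^+2.62 + 10^+1.41)
   = 1 / (1 + 416.87 + 25.704) = 1/443.57 = 0.002254
[CO3²⁻] = α₂ × DIC = 0.002254 × 2.15 = 0.004847 mmol/L = 4.847 μmol/L
Ksp = 10^(−8.46) = 3.467×10^-9
Ω = [Ca²⁺][CO3²⁻]/Ksp = (0.510×10^-3)(4.847×10^-6) / 3.467×10^-9 = 0.713

Ω = 0.713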